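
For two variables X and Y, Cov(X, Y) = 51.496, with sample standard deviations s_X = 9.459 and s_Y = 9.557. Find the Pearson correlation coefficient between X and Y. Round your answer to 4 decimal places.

0.5696

r = Cov(X,Y) / (s_X · s_Y) = 51.496 / (9.459 × 9.557)
  = 51.496 / 90.3997 ≈ 0.5696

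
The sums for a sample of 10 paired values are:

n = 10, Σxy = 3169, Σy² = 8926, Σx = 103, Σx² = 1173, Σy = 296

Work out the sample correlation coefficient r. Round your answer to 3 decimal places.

r = (nΣxy − ΣxΣy) / √[(nΣx² − (Σx)²)(nΣy² − (Σy)²)]
Numerator: 10×3169 − 103×296 = 1202
Denominator: √[(11730 − 10609)(89260 − 87616)] = √[1121 × 1644] = 1357.5434
r = 1202 / 1357.5434 ≈ 0.885

0.885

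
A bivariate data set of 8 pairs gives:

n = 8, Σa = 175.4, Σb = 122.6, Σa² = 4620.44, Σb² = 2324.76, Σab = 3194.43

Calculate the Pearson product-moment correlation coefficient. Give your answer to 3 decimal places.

0.862

r = (nΣab − ΣaΣb) / √[(nΣa² − (Σa)²)(nΣb² − (Σb)²)]
Numerator: 8×3194.43 − 175.4×122.6 = 4051.4
Denominator: √[(36963.52 − 30765.16)(18598.08 − 15030.76)] = √[6198.36 × 3567.32] = 4702.2902
r = 4051.4 / 4702.2902 ≈ 0.862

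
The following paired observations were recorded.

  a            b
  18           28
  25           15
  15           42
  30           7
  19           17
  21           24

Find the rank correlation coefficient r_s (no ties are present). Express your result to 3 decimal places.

-0.943

Rank a: 2, 5, 1, 6, 3, 4
Rank b: 5, 2, 6, 1, 3, 4
d = rank(a) − rank(b): -3, 3, -5, 5, 0, 0; Σd² = 68
ρ = 1 − 6Σd² / [n(n²−1)] = 1 − 6×68 / (6×35) = 1 − 408/210 ≈ -0.943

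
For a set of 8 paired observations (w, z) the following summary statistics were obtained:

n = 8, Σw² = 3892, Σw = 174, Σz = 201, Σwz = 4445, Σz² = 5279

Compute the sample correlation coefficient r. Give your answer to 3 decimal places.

0.467

r = (nΣwz − ΣwΣz) / √[(nΣw² − (Σw)²)(nΣz² − (Σz)²)]
Numerator: 8×4445 − 174×201 = 586
Denominator: √[(31136 − 30276)(42232 − 40401)] = √[860 × 1831] = 1254.8546
r = 586 / 1254.8546 ≈ 0.467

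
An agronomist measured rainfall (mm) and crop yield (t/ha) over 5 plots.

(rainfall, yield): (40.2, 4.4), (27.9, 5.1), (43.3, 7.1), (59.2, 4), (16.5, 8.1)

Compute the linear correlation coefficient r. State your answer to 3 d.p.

n = 5, Σx = 187.1, Σy = 28.7, Σx² = 8046.23, Σy² = 177.39, Σxy = 997.05
nΣxy − ΣxΣy = 4985.25 − 5369.77 = -384.52
nΣx² − (Σx)² = 40231.15 − 35006.41 = 5224.74; nΣy² − (Σy)² = 886.95 − 823.69 = 63.26
r = -384.52 / √(5224.74 × 63.26) = -384.52 / 574.9061 ≈ -0.669

-0.669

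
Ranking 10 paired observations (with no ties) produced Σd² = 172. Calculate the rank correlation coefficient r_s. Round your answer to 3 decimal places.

-0.042

ρ = 1 − 6Σd² / [n(n²−1)] = 1 − 6×172 / (10×99)
  = 1 − 1032/990 = 1 − 1.0424 ≈ -0.042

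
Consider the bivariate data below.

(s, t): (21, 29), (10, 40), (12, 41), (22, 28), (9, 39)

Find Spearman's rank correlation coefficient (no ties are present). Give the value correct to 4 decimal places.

Rank s: 4, 2, 3, 5, 1
Rank t: 2, 4, 5, 1, 3
d = rank(s) − rank(t): 2, -2, -2, 4, -2; Σd² = 32
ρ = 1 − 6Σd² / [n(n²−1)] = 1 − 6×32 / (5×24) = 1 − 192/120 ≈ -0.6000

-0.6000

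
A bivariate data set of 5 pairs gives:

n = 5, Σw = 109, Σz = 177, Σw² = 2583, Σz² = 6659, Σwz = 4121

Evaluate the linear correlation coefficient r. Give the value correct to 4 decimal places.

0.9202

r = (nΣwz − ΣwΣz) / √[(nΣw² − (Σw)²)(nΣz² − (Σz)²)]
Numerator: 5×4121 − 109×177 = 1312
Denominator: √[(12915 − 11881)(33295 − 31329)] = √[1034 × 1966] = 1425.7784
r = 1312 / 1425.7784 ≈ 0.9202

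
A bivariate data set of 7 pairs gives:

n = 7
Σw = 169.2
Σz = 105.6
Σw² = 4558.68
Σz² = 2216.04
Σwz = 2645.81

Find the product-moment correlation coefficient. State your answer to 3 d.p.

0.173

r = (nΣwz − ΣwΣz) / √[(nΣw² − (Σw)²)(nΣz² − (Σz)²)]
Numerator: 7×2645.81 − 169.2×105.6 = 653.15
Denominator: √[(31910.76 − 28628.64)(15512.28 − 11151.36)] = √[3282.12 × 4360.92] = 3783.2609
r = 653.15 / 3783.2609 ≈ 0.173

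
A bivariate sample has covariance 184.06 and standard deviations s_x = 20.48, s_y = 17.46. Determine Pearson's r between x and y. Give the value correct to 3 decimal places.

0.515

r = Cov(x,y) / (s_x · s_y) = 184.06 / (20.48 × 17.46)
  = 184.06 / 357.5808 ≈ 0.515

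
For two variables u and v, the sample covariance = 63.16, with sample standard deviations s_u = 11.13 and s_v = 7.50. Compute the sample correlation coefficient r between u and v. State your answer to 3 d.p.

r = Cov(u,v) / (s_u · s_v) = 63.16 / (11.13 × 7.50)
  = 63.16 / 83.4750 ≈ 0.757

0.757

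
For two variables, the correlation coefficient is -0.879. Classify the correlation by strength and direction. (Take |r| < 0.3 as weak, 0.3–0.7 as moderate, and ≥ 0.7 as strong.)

strong negative

r = -0.879 < 0 so the relationship is negative.
|r| = 0.879, which falls in the strong range.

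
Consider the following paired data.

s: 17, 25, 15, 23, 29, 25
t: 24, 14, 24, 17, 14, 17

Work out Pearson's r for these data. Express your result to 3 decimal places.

-0.956

n = 6, Σs = 134, Σt = 110, Σs² = 3134, Σt² = 2122, Σst = 2340
nΣst − ΣsΣt = 14040 − 14740 = -700
nΣs² − (Σs)² = 18804 − 17956 = 848; nΣt² − (Σt)² = 12732 − 12100 = 632
r = -700 / √(848 × 632) = -700 / 732.0765 ≈ -0.956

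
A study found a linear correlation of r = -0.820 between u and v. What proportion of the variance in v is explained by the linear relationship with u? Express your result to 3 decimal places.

r² = (-0.820)² = 0.672

0.672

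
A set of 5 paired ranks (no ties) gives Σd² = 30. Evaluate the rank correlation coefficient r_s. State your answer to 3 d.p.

-0.500

ρ = 1 − 6Σd² / [n(n²−1)] = 1 − 6×30 / (5×24)
  = 1 − 180/120 = 1 − 1.5000 ≈ -0.500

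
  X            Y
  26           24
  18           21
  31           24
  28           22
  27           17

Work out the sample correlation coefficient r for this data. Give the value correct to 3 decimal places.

0.233

n = 5, ΣX = 130, ΣY = 108, ΣX² = 3474, ΣY² = 2366, ΣXY = 2821
nΣXY − ΣXΣY = 14105 − 14040 = 65
nΣX² − (ΣX)² = 17370 − 16900 = 470; nΣY² − (ΣY)² = 11830 − 11664 = 166
r = 65 / √(470 × 166) = 65 / 279.3206 ≈ 0.233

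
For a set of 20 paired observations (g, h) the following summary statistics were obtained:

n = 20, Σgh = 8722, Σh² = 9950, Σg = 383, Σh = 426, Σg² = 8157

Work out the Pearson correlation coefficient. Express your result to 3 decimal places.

r = (nΣgh − ΣgΣh) / √[(nΣg² − (Σg)²)(nΣh² − (Σh)²)]
Numerator: 20×8722 − 383×426 = 11282
Denominator: √[(163140 − 146689)(199000 − 181476)] = √[16451 × 17524] = 16979.0260
r = 11282 / 16979.0260 ≈ 0.664

0.664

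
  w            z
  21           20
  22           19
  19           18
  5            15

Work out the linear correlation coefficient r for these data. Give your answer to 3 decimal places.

n = 4, Σw = 67, Σz = 72, Σw² = 1311, Σz² = 1310, Σwz = 1255
nΣwz − ΣwΣz = 5020 − 4824 = 196
nΣw² − (Σw)² = 5244 − 4489 = 755; nΣz² − (Σz)² = 5240 − 5184 = 56
r = 196 / √(755 × 56) = 196 / 205.6210 ≈ 0.953

0.953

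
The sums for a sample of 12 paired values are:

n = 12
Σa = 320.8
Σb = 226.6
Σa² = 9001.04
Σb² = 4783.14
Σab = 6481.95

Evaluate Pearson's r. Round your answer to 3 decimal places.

0.916

r = (nΣab − ΣaΣb) / √[(nΣa² − (Σa)²)(nΣb² − (Σb)²)]
Numerator: 12×6481.95 − 320.8×226.6 = 5090.12
Denominator: √[(108012.48 − 102912.64)(57397.68 − 51347.56)] = √[5099.84 × 6050.12] = 5554.6957
r = 5090.12 / 5554.6957 ≈ 0.916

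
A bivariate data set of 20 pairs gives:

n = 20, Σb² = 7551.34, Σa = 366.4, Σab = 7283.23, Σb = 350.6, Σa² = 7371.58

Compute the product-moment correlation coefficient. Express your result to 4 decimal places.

r = (nΣab − ΣaΣb) / √[(nΣa² − (Σa)²)(nΣb² − (Σb)²)]
Numerator: 20×7283.23 − 366.4×350.6 = 17204.76
Denominator: √[(147431.6 − 134248.96)(151026.8 − 122920.36)] = √[13182.64 × 28106.44] = 19248.8202
r = 17204.76 / 19248.8202 ≈ 0.8938

0.8938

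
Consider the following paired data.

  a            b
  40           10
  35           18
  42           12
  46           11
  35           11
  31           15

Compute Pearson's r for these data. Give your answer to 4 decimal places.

-0.5810

n = 6, Σa = 229, Σb = 77, Σa² = 8891, Σb² = 1035, Σab = 2890
nΣab − ΣaΣb = 17340 − 17633 = -293
nΣa² − (Σa)² = 53346 − 52441 = 905; nΣb² − (Σb)² = 6210 − 5929 = 281
r = -293 / √(905 × 281) = -293 / 504.2866 ≈ -0.5810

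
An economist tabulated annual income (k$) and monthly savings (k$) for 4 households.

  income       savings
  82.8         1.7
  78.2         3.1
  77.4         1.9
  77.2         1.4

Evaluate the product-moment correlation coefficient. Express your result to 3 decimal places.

n = 4, Σx = 315.6, Σy = 8.1, Σx² = 24921.68, Σy² = 18.07, Σxy = 638.32
nΣxy − ΣxΣy = 2553.28 − 2556.36 = -3.08
nΣx² − (Σx)² = 99686.72 − 99603.36 = 83.36; nΣy² − (Σy)² = 72.28 − 65.61 = 6.67
r = -3.08 / √(83.36 × 6.67) = -3.08 / 23.5799 ≈ -0.131

-0.131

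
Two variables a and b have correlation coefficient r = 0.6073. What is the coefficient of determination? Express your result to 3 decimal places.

r² = (0.6073)² = 0.369

0.369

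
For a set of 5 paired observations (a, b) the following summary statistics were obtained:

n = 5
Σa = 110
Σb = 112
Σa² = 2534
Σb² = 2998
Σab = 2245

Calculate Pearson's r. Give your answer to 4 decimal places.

r = (nΣab − ΣaΣb) / √[(nΣa² − (Σa)²)(nΣb² − (Σb)²)]
Numerator: 5×2245 − 110×112 = -1095
Denominator: √[(12670 − 12100)(14990 − 12544)] = √[570 × 2446] = 1180.7709
r = -1095 / 1180.7709 ≈ -0.9274

-0.9274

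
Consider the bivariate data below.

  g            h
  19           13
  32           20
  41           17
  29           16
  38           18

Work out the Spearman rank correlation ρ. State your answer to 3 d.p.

0.600

Rank g: 1, 3, 5, 2, 4
Rank h: 1, 5, 3, 2, 4
d = rank(g) − rank(h): 0, -2, 2, 0, 0; Σd² = 8
ρ = 1 − 6Σd² / [n(n²−1)] = 1 − 6×8 / (5×24) = 1 − 48/120 ≈ 0.600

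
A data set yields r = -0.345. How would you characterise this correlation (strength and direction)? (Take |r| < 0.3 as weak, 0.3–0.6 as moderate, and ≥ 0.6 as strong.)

moderate negative

r = -0.345 < 0 so the relationship is negative.
|r| = 0.345, which falls in the moderate range.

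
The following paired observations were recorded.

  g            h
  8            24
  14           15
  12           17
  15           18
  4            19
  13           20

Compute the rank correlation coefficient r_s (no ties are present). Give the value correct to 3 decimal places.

Rank g: 2, 5, 3, 6, 1, 4
Rank h: 6, 1, 2, 3, 4, 5
d = rank(g) − rank(h): -4, 4, 1, 3, -3, -1; Σd² = 52
ρ = 1 − 6Σd² / [n(n²−1)] = 1 − 6×52 / (6×35) = 1 − 312/210 ≈ -0.486

-0.486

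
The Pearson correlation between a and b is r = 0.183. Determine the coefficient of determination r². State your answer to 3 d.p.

0.033

r² = (0.183)² = 0.033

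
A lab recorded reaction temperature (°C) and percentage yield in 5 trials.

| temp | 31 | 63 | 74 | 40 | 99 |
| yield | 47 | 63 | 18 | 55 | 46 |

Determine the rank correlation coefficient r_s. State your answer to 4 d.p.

Rank temp: 1, 3, 4, 2, 5
Rank yield: 3, 5, 1, 4, 2
d = rank(temp) − rank(yield): -2, -2, 3, -2, 3; Σd² = 30
ρ = 1 − 6Σd² / [n(n²−1)] = 1 − 6×30 / (5×24) = 1 − 180/120 ≈ -0.5000

-0.5000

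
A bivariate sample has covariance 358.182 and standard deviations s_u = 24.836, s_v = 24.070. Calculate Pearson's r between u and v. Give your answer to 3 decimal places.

0.599

r = Cov(u,v) / (s_u · s_v) = 358.182 / (24.836 × 24.070)
  = 358.182 / 597.8025 ≈ 0.599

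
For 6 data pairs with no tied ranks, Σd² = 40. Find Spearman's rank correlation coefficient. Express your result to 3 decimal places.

ρ = 1 − 6Σd² / [n(n²−1)] = 1 − 6×40 / (6×35)
  = 1 − 240/210 = 1 − 1.1429 ≈ -0.143

-0.143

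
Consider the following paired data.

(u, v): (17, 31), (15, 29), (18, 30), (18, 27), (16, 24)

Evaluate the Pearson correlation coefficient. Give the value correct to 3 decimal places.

0.221

n = 5, Σu = 84, Σv = 141, Σu² = 1418, Σv² = 4007, Σuv = 2372
nΣuv − ΣuΣv = 11860 − 11844 = 16
nΣu² − (Σu)² = 7090 − 7056 = 34; nΣv² − (Σv)² = 20035 − 19881 = 154
r = 16 / √(34 × 154) = 16 / 72.3602 ≈ 0.221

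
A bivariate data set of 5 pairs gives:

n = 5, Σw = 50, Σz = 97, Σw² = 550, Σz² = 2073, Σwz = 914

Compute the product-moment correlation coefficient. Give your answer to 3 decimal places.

r = (nΣwz − ΣwΣz) / √[(nΣw² − (Σw)²)(nΣz² − (Σz)²)]
Numerator: 5×914 − 50×97 = -280
Denominator: √[(2750 − 2500)(10365 − 9409)] = √[250 × 956] = 488.8763
r = -280 / 488.8763 ≈ -0.573

-0.573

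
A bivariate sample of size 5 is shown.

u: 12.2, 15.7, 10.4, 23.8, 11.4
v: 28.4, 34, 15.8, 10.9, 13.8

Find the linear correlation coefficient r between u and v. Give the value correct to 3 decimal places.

-0.234

n = 5, Σu = 73.5, Σv = 102.9, Σu² = 1199.89, Σv² = 2521.45, Σuv = 1461.34
nΣuv − ΣuΣv = 7306.7 − 7563.15 = -256.45
nΣu² − (Σu)² = 5999.45 − 5402.25 = 597.2; nΣv² − (Σv)² = 12607.25 − 10588.41 = 2018.84
r = -256.45 / √(597.2 × 2018.84) = -256.45 / 1098.0215 ≈ -0.234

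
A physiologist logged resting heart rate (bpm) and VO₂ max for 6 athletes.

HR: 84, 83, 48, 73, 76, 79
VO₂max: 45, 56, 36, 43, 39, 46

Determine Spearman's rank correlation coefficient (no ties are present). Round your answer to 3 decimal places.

0.771

Rank HR: 6, 5, 1, 2, 3, 4
Rank VO₂max: 4, 6, 1, 3, 2, 5
d = rank(HR) − rank(VO₂max): 2, -1, 0, -1, 1, -1; Σd² = 8
ρ = 1 − 6Σd² / [n(n²−1)] = 1 − 6×8 / (6×35) = 1 − 48/210 ≈ 0.771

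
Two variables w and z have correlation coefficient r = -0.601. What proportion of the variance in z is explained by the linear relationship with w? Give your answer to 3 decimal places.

r² = (-0.601)² = 0.361

0.361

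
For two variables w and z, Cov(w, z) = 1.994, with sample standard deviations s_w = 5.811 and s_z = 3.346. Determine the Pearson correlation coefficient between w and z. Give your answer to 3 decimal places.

r = Cov(w,z) / (s_w · s_z) = 1.994 / (5.811 × 3.346)
  = 1.994 / 19.4436 ≈ 0.103

0.103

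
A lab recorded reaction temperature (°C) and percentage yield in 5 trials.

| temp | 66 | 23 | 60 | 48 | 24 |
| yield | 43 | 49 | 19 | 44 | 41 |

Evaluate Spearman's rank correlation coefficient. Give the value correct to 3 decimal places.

-0.500

Rank temp: 5, 1, 4, 3, 2
Rank yield: 3, 5, 1, 4, 2
d = rank(temp) − rank(yield): 2, -4, 3, -1, 0; Σd² = 30
ρ = 1 − 6Σd² / [n(n²−1)] = 1 − 6×30 / (5×24) = 1 − 180/120 ≈ -0.500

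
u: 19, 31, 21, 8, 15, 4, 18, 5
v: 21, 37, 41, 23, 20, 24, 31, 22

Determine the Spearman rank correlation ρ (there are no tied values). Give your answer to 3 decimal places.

Rank u: 6, 8, 7, 3, 4, 1, 5, 2
Rank v: 2, 7, 8, 4, 1, 5, 6, 3
d = rank(u) − rank(v): 4, 1, -1, -1, 3, -4, -1, -1; Σd² = 46
ρ = 1 − 6Σd² / [n(n²−1)] = 1 − 6×46 / (8×63) = 1 − 276/504 ≈ 0.452

0.452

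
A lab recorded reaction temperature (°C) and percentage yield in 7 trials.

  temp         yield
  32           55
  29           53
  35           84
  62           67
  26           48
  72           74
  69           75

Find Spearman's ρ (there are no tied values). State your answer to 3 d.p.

0.750

Rank temp: 3, 2, 4, 5, 1, 7, 6
Rank yield: 3, 2, 7, 4, 1, 5, 6
d = rank(temp) − rank(yield): 0, 0, -3, 1, 0, 2, 0; Σd² = 14
ρ = 1 − 6Σd² / [n(n²−1)] = 1 − 6×14 / (7×48) = 1 − 84/336 ≈ 0.750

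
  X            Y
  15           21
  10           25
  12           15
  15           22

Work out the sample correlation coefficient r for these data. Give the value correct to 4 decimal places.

n = 4, ΣX = 52, ΣY = 83, ΣX² = 694, ΣY² = 1775, ΣXY = 1075
nΣXY − ΣXΣY = 4300 − 4316 = -16
nΣX² − (ΣX)² = 2776 − 2704 = 72; nΣY² − (ΣY)² = 7100 − 6889 = 211
r = -16 / √(72 × 211) = -16 / 123.2558 ≈ -0.1298

-0.1298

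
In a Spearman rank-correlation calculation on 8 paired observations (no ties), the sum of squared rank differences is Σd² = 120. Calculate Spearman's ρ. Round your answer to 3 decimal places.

ρ = 1 − 6Σd² / [n(n²−1)] = 1 − 6×120 / (8×63)
  = 1 − 720/504 = 1 − 1.4286 ≈ -0.429

-0.429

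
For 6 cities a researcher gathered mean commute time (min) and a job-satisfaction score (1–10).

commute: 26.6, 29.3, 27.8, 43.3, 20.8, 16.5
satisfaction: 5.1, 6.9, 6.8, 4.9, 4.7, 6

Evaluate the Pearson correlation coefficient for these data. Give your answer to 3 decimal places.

-0.139

n = 6, Σx = 164.3, Σy = 34.4, Σx² = 4918.67, Σy² = 201.96, Σxy = 935.8
nΣxy − ΣxΣy = 5614.8 − 5651.92 = -37.12
nΣx² − (Σx)² = 29512.02 − 26994.49 = 2517.53; nΣy² − (Σy)² = 1211.76 − 1183.36 = 28.4
r = -37.12 / √(2517.53 × 28.4) = -37.12 / 267.3908 ≈ -0.139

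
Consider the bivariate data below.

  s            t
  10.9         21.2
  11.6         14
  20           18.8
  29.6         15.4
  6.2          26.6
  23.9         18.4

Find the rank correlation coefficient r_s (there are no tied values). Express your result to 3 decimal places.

Rank s: 2, 3, 4, 6, 1, 5
Rank t: 5, 1, 4, 2, 6, 3
d = rank(s) − rank(t): -3, 2, 0, 4, -5, 2; Σd² = 58
ρ = 1 − 6Σd² / [n(n²−1)] = 1 − 6×58 / (6×35) = 1 − 348/210 ≈ -0.657

-0.657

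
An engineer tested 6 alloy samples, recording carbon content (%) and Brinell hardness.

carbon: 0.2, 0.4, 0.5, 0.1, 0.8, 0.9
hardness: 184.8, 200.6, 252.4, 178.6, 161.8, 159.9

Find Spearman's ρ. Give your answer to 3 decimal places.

-0.429

Rank carbon: 2, 3, 4, 1, 5, 6
Rank hardness: 4, 5, 6, 3, 2, 1
d = rank(carbon) − rank(hardness): -2, -2, -2, -2, 3, 5; Σd² = 50
ρ = 1 − 6Σd² / [n(n²−1)] = 1 − 6×50 / (6×35) = 1 − 300/210 ≈ -0.429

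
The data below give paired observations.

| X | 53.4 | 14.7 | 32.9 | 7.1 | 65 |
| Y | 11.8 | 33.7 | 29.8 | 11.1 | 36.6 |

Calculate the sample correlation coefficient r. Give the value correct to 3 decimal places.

0.253

n = 5, ΣX = 173.1, ΣY = 123, ΣX² = 8425.47, ΣY² = 3625.74, ΣXY = 4563.74
nΣXY − ΣXΣY = 22818.7 − 21291.3 = 1527.4
nΣX² − (ΣX)² = 42127.35 − 29963.61 = 12163.74; nΣY² − (ΣY)² = 18128.7 − 15129 = 2999.7
r = 1527.4 / √(12163.74 × 2999.7) = 1527.4 / 6040.4943 ≈ 0.253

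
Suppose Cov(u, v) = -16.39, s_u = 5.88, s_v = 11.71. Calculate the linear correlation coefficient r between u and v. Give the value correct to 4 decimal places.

-0.2380

r = Cov(u,v) / (s_u · s_v) = -16.39 / (5.88 × 11.71)
  = -16.39 / 68.8548 ≈ -0.2380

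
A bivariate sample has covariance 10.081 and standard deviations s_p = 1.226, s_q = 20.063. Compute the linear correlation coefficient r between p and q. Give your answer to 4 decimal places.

0.4098

r = Cov(p,q) / (s_p · s_q) = 10.081 / (1.226 × 20.063)
  = 10.081 / 24.5972 ≈ 0.4098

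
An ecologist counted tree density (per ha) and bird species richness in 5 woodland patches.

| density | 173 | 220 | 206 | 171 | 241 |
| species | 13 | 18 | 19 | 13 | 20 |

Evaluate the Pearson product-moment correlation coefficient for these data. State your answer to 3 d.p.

0.942

n = 5, Σx = 1011, Σy = 83, Σx² = 208087, Σy² = 1423, Σxy = 17166
nΣxy − ΣxΣy = 85830 − 83913 = 1917
nΣx² − (Σx)² = 1040435 − 1022121 = 18314; nΣy² − (Σy)² = 7115 − 6889 = 226
r = 1917 / √(18314 × 226) = 1917 / 2034.4444 ≈ 0.942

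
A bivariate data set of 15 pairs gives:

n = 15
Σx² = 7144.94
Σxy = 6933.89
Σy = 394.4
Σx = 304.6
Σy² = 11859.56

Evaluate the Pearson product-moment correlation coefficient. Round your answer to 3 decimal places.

r = (nΣxy − ΣxΣy) / √[(nΣx² − (Σx)²)(nΣy² − (Σy)²)]
Numerator: 15×6933.89 − 304.6×394.4 = -16125.89
Denominator: √[(107174.1 − 92781.16)(177893.4 − 155551.36)] = √[14392.94 × 22342.04] = 17932.3072
r = -16125.89 / 17932.3072 ≈ -0.899

-0.899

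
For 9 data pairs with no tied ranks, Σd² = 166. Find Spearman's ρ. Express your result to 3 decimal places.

-0.383

ρ = 1 − 6Σd² / [n(n²−1)] = 1 − 6×166 / (9×80)
  = 1 − 996/720 = 1 − 1.3833 ≈ -0.383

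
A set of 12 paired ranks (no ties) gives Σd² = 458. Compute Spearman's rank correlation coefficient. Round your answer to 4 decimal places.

ρ = 1 − 6Σd² / [n(n²−1)] = 1 − 6×458 / (12×143)
  = 1 − 2748/1716 = 1 − 1.60140 ≈ -0.6014

-0.6014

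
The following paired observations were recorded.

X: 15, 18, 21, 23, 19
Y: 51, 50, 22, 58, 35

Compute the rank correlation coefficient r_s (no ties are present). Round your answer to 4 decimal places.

0.0000

Rank X: 1, 2, 4, 5, 3
Rank Y: 4, 3, 1, 5, 2
d = rank(X) − rank(Y): -3, -1, 3, 0, 1; Σd² = 20
ρ = 1 − 6Σd² / [n(n²−1)] = 1 − 6×20 / (5×24) = 1 − 120/120 ≈ 0.0000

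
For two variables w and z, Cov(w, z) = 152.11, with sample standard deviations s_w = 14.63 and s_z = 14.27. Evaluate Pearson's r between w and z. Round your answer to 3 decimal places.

0.729

r = Cov(w,z) / (s_w · s_z) = 152.11 / (14.63 × 14.27)
  = 152.11 / 208.7701 ≈ 0.729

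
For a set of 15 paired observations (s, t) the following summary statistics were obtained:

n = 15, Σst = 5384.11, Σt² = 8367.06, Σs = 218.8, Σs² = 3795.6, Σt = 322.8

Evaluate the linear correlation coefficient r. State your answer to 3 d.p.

0.729

r = (nΣst − ΣsΣt) / √[(nΣs² − (Σs)²)(nΣt² − (Σt)²)]
Numerator: 15×5384.11 − 218.8×322.8 = 10133.01
Denominator: √[(56934 − 47873.44)(125505.9 − 104199.84)] = √[9060.56 × 21306.06] = 13894.0575
r = 10133.01 / 13894.0575 ≈ 0.729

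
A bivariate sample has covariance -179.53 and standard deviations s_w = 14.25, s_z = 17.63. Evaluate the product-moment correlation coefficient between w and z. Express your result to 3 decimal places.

r = Cov(w,z) / (s_w · s_z) = -179.53 / (14.25 × 17.63)
  = -179.53 / 251.2275 ≈ -0.715

-0.715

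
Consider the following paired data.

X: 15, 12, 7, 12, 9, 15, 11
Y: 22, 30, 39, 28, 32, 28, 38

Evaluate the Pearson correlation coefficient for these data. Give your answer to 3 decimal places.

n = 7, ΣX = 81, ΣY = 217, ΣX² = 989, ΣY² = 6941, ΣXY = 2425
nΣXY − ΣXΣY = 16975 − 17577 = -602
nΣX² − (ΣX)² = 6923 − 6561 = 362; nΣY² − (ΣY)² = 48587 − 47089 = 1498
r = -602 / √(362 × 1498) = -602 / 736.3939 ≈ -0.817

-0.817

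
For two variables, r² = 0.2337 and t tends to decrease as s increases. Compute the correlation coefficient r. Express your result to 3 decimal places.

-0.483

|r| = √0.2337 = 0.483
The association is negative, so r = −0.483.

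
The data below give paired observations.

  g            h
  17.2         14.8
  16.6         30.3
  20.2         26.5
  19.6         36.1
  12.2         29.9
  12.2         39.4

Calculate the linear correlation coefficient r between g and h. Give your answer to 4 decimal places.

-0.3025

n = 6, Σg = 98, Σh = 177, Σg² = 1661.28, Σh² = 5588.96, Σgh = 2845.86
nΣgh − ΣgΣh = 17075.16 − 17346 = -270.84
nΣg² − (Σg)² = 9967.68 − 9604 = 363.68; nΣh² − (Σh)² = 33533.76 − 31329 = 2204.76
r = -270.84 / √(363.68 × 2204.76) = -270.84 / 895.4480 ≈ -0.3025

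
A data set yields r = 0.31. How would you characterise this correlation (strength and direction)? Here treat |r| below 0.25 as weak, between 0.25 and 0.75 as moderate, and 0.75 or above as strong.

moderate positive

r = 0.31 > 0 so the relationship is positive.
|r| = 0.31, which falls in the moderate range.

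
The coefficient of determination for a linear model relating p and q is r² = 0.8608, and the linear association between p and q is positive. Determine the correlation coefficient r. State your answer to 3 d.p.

|r| = √0.8608 = 0.928
The association is positive, so r = 0.928.

0.928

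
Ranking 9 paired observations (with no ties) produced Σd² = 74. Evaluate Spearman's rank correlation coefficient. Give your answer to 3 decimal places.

ρ = 1 − 6Σd² / [n(n²−1)] = 1 − 6×74 / (9×80)
  = 1 − 444/720 = 1 − 0.6167 ≈ 0.383

0.383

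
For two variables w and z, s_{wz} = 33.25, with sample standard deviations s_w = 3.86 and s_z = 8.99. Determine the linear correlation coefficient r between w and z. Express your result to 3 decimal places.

r = Cov(w,z) / (s_w · s_z) = 33.25 / (3.86 × 8.99)
  = 33.25 / 34.7014 ≈ 0.958

0.958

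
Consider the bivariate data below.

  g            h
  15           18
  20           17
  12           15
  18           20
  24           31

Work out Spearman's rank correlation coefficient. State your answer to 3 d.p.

0.700

Rank g: 2, 4, 1, 3, 5
Rank h: 3, 2, 1, 4, 5
d = rank(g) − rank(h): -1, 2, 0, -1, 0; Σd² = 6
ρ = 1 − 6Σd² / [n(n²−1)] = 1 − 6×6 / (5×24) = 1 − 36/120 ≈ 0.700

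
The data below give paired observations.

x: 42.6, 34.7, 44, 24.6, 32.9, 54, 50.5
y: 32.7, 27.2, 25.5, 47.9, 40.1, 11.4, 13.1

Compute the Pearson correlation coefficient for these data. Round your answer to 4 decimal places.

-0.9357

n = 7, Σx = 283.3, Σy = 197.9, Σx² = 12108.67, Σy² = 6663.37, Σxy = 7233.64
nΣxy − ΣxΣy = 50635.48 − 56065.07 = -5429.59
nΣx² − (Σx)² = 84760.69 − 80258.89 = 4501.8; nΣy² − (Σy)² = 46643.59 − 39164.41 = 7479.18
r = -5429.59 / √(4501.8 × 7479.18) = -5429.59 / 5802.5660 ≈ -0.9357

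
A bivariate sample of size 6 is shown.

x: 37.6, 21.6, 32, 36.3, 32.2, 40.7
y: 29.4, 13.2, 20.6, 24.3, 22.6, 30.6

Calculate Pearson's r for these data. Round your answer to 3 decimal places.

0.973

n = 6, Σx = 200.4, Σy = 140.7, Σx² = 6915.34, Σy² = 3500.57, Σxy = 4904.99
nΣxy − ΣxΣy = 29429.94 − 28196.28 = 1233.66
nΣx² − (Σx)² = 41492.04 − 40160.16 = 1331.88; nΣy² − (Σy)² = 21003.42 − 19796.49 = 1206.93
r = 1233.66 / √(1331.88 × 1206.93) = 1233.66 / 1267.8667 ≈ 0.973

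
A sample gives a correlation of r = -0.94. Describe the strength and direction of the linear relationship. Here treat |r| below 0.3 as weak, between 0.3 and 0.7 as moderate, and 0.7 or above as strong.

r = -0.94 < 0 so the relationship is negative.
|r| = 0.94, which falls in the strong range.

strong negative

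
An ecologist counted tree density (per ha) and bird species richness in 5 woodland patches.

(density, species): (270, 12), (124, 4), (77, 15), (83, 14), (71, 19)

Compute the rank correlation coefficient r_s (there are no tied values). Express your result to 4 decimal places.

-0.9000

Rank density: 5, 4, 2, 3, 1
Rank species: 2, 1, 4, 3, 5
d = rank(density) − rank(species): 3, 3, -2, 0, -4; Σd² = 38
ρ = 1 − 6Σd² / [n(n²−1)] = 1 − 6×38 / (5×24) = 1 − 228/120 ≈ -0.9000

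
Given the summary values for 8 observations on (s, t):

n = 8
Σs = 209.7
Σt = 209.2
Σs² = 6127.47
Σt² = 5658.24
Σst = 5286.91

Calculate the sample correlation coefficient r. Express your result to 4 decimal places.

-0.5719

r = (nΣst − ΣsΣt) / √[(nΣs² − (Σs)²)(nΣt² − (Σt)²)]
Numerator: 8×5286.91 − 209.7×209.2 = -1573.96
Denominator: √[(49019.76 − 43974.09)(45265.92 − 43764.64)] = √[5045.67 × 1501.28] = 2752.2652
r = -1573.96 / 2752.2652 ≈ -0.5719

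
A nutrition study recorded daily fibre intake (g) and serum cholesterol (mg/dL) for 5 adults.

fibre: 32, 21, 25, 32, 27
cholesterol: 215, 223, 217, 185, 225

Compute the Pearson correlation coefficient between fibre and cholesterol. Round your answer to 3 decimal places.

n = 5, Σx = 137, Σy = 1065, Σx² = 3843, Σy² = 227893, Σxy = 28983
nΣxy − ΣxΣy = 144915 − 145905 = -990
nΣx² − (Σx)² = 19215 − 18769 = 446; nΣy² − (Σy)² = 1139465 − 1134225 = 5240
r = -990 / √(446 × 5240) = -990 / 1528.7380 ≈ -0.648

-0.648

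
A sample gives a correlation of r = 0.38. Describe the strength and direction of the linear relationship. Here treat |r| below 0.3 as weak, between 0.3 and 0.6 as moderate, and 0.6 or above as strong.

r = 0.38 > 0 so the relationship is positive.
|r| = 0.38, which falls in the moderate range.

moderate positive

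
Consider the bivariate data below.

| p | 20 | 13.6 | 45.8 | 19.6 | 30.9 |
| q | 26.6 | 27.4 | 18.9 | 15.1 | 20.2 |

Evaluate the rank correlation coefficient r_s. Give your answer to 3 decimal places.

-0.400

Rank p: 3, 1, 5, 2, 4
Rank q: 4, 5, 2, 1, 3
d = rank(p) − rank(q): -1, -4, 3, 1, 1; Σd² = 28
ρ = 1 − 6Σd² / [n(n²−1)] = 1 − 6×28 / (5×24) = 1 − 168/120 ≈ -0.400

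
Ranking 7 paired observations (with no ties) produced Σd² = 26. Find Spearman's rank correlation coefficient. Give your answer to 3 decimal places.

0.536

ρ = 1 − 6Σd² / [n(n²−1)] = 1 − 6×26 / (7×48)
  = 1 − 156/336 = 1 − 0.4643 ≈ 0.536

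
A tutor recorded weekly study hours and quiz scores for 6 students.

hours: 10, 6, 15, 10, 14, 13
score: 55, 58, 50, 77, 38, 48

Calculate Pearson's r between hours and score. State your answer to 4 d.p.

n = 6, Σx = 68, Σy = 326, Σx² = 826, Σy² = 18566, Σxy = 3574
nΣxy − ΣxΣy = 21444 − 22168 = -724
nΣx² − (Σx)² = 4956 − 4624 = 332; nΣy² − (Σy)² = 111396 − 106276 = 5120
r = -724 / √(332 × 5120) = -724 / 1303.7791 ≈ -0.5553

-0.5553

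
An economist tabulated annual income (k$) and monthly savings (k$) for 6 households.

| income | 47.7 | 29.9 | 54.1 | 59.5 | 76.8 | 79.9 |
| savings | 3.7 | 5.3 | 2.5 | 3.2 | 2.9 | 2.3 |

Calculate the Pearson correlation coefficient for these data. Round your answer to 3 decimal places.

-0.850

n = 6, Σx = 347.9, Σy = 19.9, Σx² = 21918.61, Σy² = 71.97, Σxy = 1067.1
nΣxy − ΣxΣy = 6402.6 − 6923.21 = -520.61
nΣx² − (Σx)² = 131511.66 − 121034.41 = 10477.25; nΣy² − (Σy)² = 431.82 − 396.01 = 35.81
r = -520.61 / √(10477.25 × 35.81) = -520.61 / 612.5278 ≈ -0.850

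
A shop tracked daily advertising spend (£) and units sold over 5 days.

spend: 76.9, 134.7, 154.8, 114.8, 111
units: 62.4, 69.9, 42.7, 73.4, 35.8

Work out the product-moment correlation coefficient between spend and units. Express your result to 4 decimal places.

-0.2245

n = 5, Σx = 592.2, Σy = 284.2, Σx² = 73520.78, Σy² = 17272.26, Σxy = 33224.17
nΣxy − ΣxΣy = 166120.85 − 168303.24 = -2182.39
nΣx² − (Σx)² = 367603.9 − 350700.84 = 16903.06; nΣy² − (Σy)² = 86361.3 − 80769.64 = 5591.66
r = -2182.39 / √(16903.06 × 5591.66) = -2182.39 / 9721.9424 ≈ -0.2245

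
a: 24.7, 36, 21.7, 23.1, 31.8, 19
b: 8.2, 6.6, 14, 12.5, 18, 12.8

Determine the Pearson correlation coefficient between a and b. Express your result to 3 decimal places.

-0.224

n = 6, Σa = 156.3, Σb = 72.1, Σa² = 4282.83, Σb² = 950.89, Σab = 1848.29
nΣab − ΣaΣb = 11089.74 − 11269.23 = -179.49
nΣa² − (Σa)² = 25696.98 − 24429.69 = 1267.29; nΣb² − (Σb)² = 5705.34 − 5198.41 = 506.93
r = -179.49 / √(1267.29 × 506.93) = -179.49 / 801.5156 ≈ -0.224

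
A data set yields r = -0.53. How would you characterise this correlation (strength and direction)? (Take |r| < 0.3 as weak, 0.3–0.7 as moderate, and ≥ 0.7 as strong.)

moderate negative

r = -0.53 < 0 so the relationship is negative.
|r| = 0.53, which falls in the moderate range.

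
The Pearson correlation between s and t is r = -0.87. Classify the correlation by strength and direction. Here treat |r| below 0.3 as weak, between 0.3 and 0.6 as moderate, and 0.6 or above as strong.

strong negative

r = -0.87 < 0 so the relationship is negative.
|r| = 0.87, which falls in the strong range.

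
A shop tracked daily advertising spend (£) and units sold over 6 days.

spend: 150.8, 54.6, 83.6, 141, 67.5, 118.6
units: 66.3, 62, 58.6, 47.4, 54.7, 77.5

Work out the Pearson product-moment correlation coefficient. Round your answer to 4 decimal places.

0.1050

n = 6, Σx = 616.1, Σy = 366.5, Σx² = 71213.97, Σy² = 22918.75, Σxy = 37849.35
nΣxy − ΣxΣy = 227096.1 − 225800.65 = 1295.45
nΣx² − (Σx)² = 427283.82 − 379579.21 = 47704.61; nΣy² − (Σy)² = 137512.5 − 134322.25 = 3190.25
r = 1295.45 / √(47704.61 × 3190.25) = 1295.45 / 12336.5162 ≈ 0.1050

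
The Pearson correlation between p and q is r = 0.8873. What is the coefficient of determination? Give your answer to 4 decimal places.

r² = (0.8873)² = 0.7873

0.7873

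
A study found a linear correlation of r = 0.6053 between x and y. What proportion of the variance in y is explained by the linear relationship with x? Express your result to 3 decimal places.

r² = (0.6053)² = 0.366

0.366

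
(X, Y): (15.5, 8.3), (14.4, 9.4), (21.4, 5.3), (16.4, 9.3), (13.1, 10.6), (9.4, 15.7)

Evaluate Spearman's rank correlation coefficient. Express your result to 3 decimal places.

Rank X: 4, 3, 6, 5, 2, 1
Rank Y: 2, 4, 1, 3, 5, 6
d = rank(X) − rank(Y): 2, -1, 5, 2, -3, -5; Σd² = 68
ρ = 1 − 6Σd² / [n(n²−1)] = 1 − 6×68 / (6×35) = 1 − 408/210 ≈ -0.943

-0.943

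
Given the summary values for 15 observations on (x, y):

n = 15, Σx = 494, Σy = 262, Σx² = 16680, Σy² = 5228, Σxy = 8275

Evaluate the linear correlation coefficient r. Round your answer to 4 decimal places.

-0.6831

r = (nΣxy − ΣxΣy) / √[(nΣx² − (Σx)²)(nΣy² − (Σy)²)]
Numerator: 15×8275 − 494×262 = -5303
Denominator: √[(250200 − 244036)(78420 − 68644)] = √[6164 × 9776] = 7762.6841
r = -5303 / 7762.6841 ≈ -0.6831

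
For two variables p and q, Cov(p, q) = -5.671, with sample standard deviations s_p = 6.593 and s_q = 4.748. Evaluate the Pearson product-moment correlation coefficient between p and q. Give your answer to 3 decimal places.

-0.181

r = Cov(p,q) / (s_p · s_q) = -5.671 / (6.593 × 4.748)
  = -5.671 / 31.3036 ≈ -0.181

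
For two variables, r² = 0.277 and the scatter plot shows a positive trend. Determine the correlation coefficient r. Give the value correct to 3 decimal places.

|r| = √0.277 = 0.526
The association is positive, so r = 0.526.

0.526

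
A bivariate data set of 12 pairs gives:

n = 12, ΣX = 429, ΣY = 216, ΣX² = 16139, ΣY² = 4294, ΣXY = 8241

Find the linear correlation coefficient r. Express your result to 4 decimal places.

0.9094

r = (nΣXY − ΣXΣY) / √[(nΣX² − (ΣX)²)(nΣY² − (ΣY)²)]
Numerator: 12×8241 − 429×216 = 6228
Denominator: √[(193668 − 184041)(51528 − 46656)] = √[9627 × 4872] = 6848.5578
r = 6228 / 6848.5578 ≈ 0.9094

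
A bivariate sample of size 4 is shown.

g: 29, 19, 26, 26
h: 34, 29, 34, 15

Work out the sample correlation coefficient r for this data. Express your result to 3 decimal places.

n = 4, Σg = 100, Σh = 112, Σg² = 2554, Σh² = 3378, Σgh = 2811
nΣgh − ΣgΣh = 11244 − 11200 = 44
nΣg² − (Σg)² = 10216 − 10000 = 216; nΣh² − (Σh)² = 13512 − 12544 = 968
r = 44 / √(216 × 968) = 44 / 457.2614 ≈ 0.096

0.096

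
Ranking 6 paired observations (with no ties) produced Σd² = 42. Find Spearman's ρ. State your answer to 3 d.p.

ρ = 1 − 6Σd² / [n(n²−1)] = 1 − 6×42 / (6×35)
  = 1 − 252/210 = 1 − 1.2000 ≈ -0.200

-0.200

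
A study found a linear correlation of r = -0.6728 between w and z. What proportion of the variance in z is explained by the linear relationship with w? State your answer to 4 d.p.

r² = (-0.6728)² = 0.4527

0.4527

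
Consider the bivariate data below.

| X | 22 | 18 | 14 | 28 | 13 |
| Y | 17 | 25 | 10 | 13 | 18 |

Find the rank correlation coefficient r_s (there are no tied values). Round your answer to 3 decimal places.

-0.200

Rank X: 4, 3, 2, 5, 1
Rank Y: 3, 5, 1, 2, 4
d = rank(X) − rank(Y): 1, -2, 1, 3, -3; Σd² = 24
ρ = 1 − 6Σd² / [n(n²−1)] = 1 − 6×24 / (5×24) = 1 − 144/120 ≈ -0.200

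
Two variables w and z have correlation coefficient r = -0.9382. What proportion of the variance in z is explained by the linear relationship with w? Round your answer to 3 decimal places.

r² = (-0.9382)² = 0.880

0.880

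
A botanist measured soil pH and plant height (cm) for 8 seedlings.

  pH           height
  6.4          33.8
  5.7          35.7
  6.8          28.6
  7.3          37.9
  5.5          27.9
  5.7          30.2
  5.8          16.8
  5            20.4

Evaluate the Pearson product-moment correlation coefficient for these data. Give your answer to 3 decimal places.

n = 8, Σx = 48.2, Σy = 231.3, Σx² = 294.36, Σy² = 7060.15, Σxy = 1415.99
nΣxy − ΣxΣy = 11327.92 − 11148.66 = 179.26
nΣx² − (Σx)² = 2354.88 − 2323.24 = 31.64; nΣy² − (Σy)² = 56481.2 − 53499.69 = 2981.51
r = 179.26 / √(31.64 × 2981.51) = 179.26 / 307.1400 ≈ 0.584

0.584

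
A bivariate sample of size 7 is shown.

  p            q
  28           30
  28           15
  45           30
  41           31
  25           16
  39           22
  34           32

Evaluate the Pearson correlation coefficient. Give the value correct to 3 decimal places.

n = 7, Σp = 240, Σq = 176, Σp² = 8576, Σq² = 4750, Σpq = 6227
nΣpq − ΣpΣq = 43589 − 42240 = 1349
nΣp² − (Σp)² = 60032 − 57600 = 2432; nΣq² − (Σq)² = 33250 − 30976 = 2274
r = 1349 / √(2432 × 2274) = 1349 / 2351.6734 ≈ 0.574

0.574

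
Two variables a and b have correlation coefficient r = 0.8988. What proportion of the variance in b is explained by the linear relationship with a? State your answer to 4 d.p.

r² = (0.8988)² = 0.8078

0.8078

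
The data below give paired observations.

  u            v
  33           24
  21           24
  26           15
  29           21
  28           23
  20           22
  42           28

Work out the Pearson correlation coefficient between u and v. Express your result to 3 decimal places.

0.516

n = 7, Σu = 199, Σv = 157, Σu² = 5995, Σv² = 3615, Σuv = 4555
nΣuv − ΣuΣv = 31885 − 31243 = 642
nΣu² − (Σu)² = 41965 − 39601 = 2364; nΣv² − (Σv)² = 25305 − 24649 = 656
r = 642 / √(2364 × 656) = 642 / 1245.3048 ≈ 0.516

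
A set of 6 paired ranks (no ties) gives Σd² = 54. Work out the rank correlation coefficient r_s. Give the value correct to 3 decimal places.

-0.543

ρ = 1 − 6Σd² / [n(n²−1)] = 1 − 6×54 / (6×35)
  = 1 − 324/210 = 1 − 1.5429 ≈ -0.543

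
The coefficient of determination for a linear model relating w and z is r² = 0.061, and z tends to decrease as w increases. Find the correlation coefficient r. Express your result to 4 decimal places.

|r| = √0.061 = 0.2470
The association is negative, so r = −0.2470.

-0.2470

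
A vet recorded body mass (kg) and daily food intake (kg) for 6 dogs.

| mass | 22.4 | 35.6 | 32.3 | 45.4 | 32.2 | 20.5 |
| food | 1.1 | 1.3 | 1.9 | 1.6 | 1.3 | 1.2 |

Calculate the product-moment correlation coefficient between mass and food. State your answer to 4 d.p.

0.5647

n = 6, Σx = 188.4, Σy = 8.4, Σx² = 6330.66, Σy² = 12.2, Σxy = 271.39
nΣxy − ΣxΣy = 1628.34 − 1582.56 = 45.78
nΣx² − (Σx)² = 37983.96 − 35494.56 = 2489.4; nΣy² − (Σy)² = 73.2 − 70.56 = 2.64
r = 45.78 / √(2489.4 × 2.64) = 45.78 / 81.0680 ≈ 0.5647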